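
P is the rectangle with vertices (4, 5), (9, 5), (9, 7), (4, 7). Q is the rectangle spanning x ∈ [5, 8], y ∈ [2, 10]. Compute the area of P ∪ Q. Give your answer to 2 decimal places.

By inclusion–exclusion:
Individual areas: |P| = 10, |Q| = 24.
|P∩Q|: x∈[5,8], y∈[5,7] → 3·2 = 6.
|P ∪ Q| = 34 − 6 = 28.00.

28.00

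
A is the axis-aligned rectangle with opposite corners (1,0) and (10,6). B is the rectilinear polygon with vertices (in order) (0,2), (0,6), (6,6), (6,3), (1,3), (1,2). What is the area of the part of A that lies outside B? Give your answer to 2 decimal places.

39.00

|A| = 54, |A∩B| = 15.
|A ∖ B| = |A| − |A∩B| = 54 − 15 = 39.00.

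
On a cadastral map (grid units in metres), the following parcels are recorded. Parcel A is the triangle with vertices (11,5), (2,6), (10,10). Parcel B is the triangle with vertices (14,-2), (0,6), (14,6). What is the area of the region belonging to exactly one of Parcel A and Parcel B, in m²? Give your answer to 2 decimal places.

69.20

|Parcel A| = 22, |Parcel B| = 56, |Parcel A∩Parcel B| = 4.4.
|Parcel A △ Parcel B| = |Parcel A| + |Parcel B| − 2·|Parcel A∩Parcel B| = 22 + 56 − 8.8 = 69.20.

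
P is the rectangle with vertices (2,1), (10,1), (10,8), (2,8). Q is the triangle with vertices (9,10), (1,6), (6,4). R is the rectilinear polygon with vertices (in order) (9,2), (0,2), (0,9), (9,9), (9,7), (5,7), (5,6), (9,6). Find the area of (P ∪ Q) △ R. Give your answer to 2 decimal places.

|P ∪ Q| = 59.45.
|(P ∪ Q) ∩ R| = 40.7.
|(P ∪ Q) △ R| = 59.45 + 59 − 81.4 = 37.05.

37.05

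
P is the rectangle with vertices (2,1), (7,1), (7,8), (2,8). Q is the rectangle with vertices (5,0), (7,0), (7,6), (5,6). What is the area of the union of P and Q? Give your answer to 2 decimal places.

By inclusion–exclusion:
Individual areas: |P| = 35, |Q| = 12.
|P∩Q|: x∈[5,7], y∈[1,6] → 2·5 = 10.
|P ∪ Q| = 47 − 10 = 37.00.

37.00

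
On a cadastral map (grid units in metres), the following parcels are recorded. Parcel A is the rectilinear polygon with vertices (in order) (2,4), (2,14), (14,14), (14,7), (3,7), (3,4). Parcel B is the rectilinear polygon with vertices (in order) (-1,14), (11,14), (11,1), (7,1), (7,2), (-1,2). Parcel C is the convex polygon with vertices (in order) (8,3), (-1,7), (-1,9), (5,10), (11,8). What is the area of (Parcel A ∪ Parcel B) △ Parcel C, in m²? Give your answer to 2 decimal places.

|Parcel A ∪ Parcel B| = 169.
|(Parcel A ∪ Parcel B) ∩ Parcel C| = 49.5.
|(Parcel A ∪ Parcel B) △ Parcel C| = 169 + 49.5 − 99 = 119.50.

119.50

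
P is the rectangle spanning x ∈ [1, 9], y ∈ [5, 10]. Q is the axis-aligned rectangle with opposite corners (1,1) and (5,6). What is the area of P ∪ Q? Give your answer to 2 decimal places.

By inclusion–exclusion:
Individual areas: |P| = 40, |Q| = 20.
|P∩Q|: x∈[1,5], y∈[5,6] → 4·1 = 4.
|P ∪ Q| = 60 − 4 = 56.00.

56.00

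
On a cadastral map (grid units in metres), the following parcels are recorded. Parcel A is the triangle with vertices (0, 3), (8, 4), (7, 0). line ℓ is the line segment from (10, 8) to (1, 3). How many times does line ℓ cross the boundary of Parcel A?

1

The segment meets the boundary at (1.29,3.161).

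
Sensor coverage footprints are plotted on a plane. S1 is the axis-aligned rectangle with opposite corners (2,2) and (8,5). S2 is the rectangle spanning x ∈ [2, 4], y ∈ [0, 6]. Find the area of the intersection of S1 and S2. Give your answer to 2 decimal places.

6.00

|S1∩S2|: x∈[2,4], y∈[2,5] → 2·3 = 6.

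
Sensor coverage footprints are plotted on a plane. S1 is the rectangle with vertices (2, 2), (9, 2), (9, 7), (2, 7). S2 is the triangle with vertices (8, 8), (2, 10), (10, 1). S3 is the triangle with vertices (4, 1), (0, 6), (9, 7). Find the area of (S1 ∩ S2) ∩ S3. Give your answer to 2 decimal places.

4.30

The region (S1 ∩ S2) ∩ S3 is the polygon with vertices (5.056,6.562), (8.308,6.923), (8.468,6.362), (6.903,4.484).
By the shoelace formula its area is 4.30.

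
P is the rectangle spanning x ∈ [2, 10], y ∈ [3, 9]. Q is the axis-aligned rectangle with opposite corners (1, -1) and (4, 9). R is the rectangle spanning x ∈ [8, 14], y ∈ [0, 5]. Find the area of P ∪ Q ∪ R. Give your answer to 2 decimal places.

92.00

By inclusion–exclusion:
Individual areas: |P| = 48, |Q| = 30, |R| = 30.
|P∩Q|: x∈[2,4], y∈[3,9] → 2·6 = 12.
|P∩R|: x∈[8,10], y∈[3,5] → 2·2 = 4.
|Q∩R| = 0 (no overlap).
|P∩Q∩R| = 0.
|P ∪ Q ∪ R| = 108 − 16 + 0 = 92.00.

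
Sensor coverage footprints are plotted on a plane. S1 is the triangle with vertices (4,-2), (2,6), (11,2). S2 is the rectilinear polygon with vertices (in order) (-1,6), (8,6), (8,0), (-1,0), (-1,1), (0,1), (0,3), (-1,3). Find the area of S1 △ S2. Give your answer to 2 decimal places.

|S1| = 32, |S2| = 52, |S1∩S2| = 23.4286.
|S1 △ S2| = |S1| + |S2| − 2·|S1∩S2| = 32 + 52 − 46.8571 = 37.14.

37.14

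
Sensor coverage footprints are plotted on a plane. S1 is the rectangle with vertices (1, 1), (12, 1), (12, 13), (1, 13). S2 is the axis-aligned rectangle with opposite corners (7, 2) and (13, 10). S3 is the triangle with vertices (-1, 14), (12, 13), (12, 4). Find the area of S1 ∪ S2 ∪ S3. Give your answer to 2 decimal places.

By inclusion–exclusion:
Individual areas: |S1| = 132, |S2| = 48, |S3| = 58.5.
|S1∩S2|: x∈[7,12], y∈[2,10] → 5·8 = 40.
|S1∩S3| = 52.4615.
|S2∩S3| = 20.3846.
|S1∩S2∩S3| = 20.3846.
|S1 ∪ S2 ∪ S3| = 238.5 − 112.8462 + 20.3846 = 146.04.

146.04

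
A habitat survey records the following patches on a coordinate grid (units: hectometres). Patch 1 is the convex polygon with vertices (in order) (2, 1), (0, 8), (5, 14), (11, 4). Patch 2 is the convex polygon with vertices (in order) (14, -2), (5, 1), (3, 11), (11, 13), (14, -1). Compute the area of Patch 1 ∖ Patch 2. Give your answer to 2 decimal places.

32.72

|Patch 1| = 77.5, |Patch 1∩Patch 2| = 44.7758.
|Patch 1 ∖ Patch 2| = |Patch 1| − |Patch 1∩Patch 2| = 77.5 − 44.7758 = 32.72.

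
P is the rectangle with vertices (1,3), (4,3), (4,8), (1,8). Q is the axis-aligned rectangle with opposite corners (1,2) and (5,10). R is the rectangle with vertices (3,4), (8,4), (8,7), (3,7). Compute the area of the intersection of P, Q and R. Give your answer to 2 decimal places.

The intersection is the polygon with vertices (4,4), (3,4), (3,7), (4,7).
By the shoelace formula its area is 3.00.

3.00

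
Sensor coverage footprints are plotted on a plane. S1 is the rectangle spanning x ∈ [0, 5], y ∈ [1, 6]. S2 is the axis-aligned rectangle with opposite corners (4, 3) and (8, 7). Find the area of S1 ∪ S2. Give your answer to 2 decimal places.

38.00

By inclusion–exclusion:
Individual areas: |S1| = 25, |S2| = 16.
|S1∩S2|: x∈[4,5], y∈[3,6] → 1·3 = 3.
|S1 ∪ S2| = 41 − 3 = 38.00.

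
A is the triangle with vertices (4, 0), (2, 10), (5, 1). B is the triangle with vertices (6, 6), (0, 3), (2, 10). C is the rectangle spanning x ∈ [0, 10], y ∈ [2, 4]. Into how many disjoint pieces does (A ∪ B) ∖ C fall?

(A ∪ B) ∖ C splits into 2 disjoint pieces (area 17.6727, area 1.7333).

2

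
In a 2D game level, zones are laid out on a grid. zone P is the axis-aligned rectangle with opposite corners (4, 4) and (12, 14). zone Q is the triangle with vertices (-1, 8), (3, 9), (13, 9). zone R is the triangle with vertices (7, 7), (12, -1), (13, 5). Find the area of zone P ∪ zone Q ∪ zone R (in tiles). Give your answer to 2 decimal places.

93.12

By inclusion–exclusion:
Individual areas: |zone P| = 80, |zone Q| = 5, |zone R| = 19.
|zone P∩zone Q| = 2.8571.
|zone P∩zone R| = 8.0208.
|zone Q∩zone R| = 0.
|zone P∩zone Q∩zone R| = 0.
|zone P ∪ zone Q ∪ zone R| = 104 − 10.878 + 0 = 93.12.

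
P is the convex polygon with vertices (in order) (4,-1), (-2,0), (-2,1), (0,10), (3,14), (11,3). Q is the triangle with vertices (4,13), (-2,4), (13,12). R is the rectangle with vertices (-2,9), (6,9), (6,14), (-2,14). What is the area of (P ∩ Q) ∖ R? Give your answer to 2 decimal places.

14.91

|P ∩ Q| = 24.7211.
|(P ∩ Q) ∩ R| = 9.8089.
|(P ∩ Q) ∖ R| = 24.7211 − 9.8089 = 14.91.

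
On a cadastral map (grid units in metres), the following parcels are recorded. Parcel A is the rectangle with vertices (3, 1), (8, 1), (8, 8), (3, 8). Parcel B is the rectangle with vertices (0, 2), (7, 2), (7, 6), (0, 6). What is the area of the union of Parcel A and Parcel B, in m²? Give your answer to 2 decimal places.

47.00

By inclusion–exclusion:
Individual areas: |Parcel A| = 35, |Parcel B| = 28.
|Parcel A∩Parcel B|: x∈[3,7], y∈[2,6] → 4·4 = 16.
|Parcel A ∪ Parcel B| = 63 − 16 = 47.00.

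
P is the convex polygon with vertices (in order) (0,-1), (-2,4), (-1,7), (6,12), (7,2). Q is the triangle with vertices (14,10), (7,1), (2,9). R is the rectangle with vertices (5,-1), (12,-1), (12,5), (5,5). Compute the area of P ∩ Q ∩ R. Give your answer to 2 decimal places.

4.10

The intersection is the polygon with vertices (6.507,1.789), (5,4.2), (5,5), (6.7,5), (7,2).
By the shoelace formula its area is 4.10.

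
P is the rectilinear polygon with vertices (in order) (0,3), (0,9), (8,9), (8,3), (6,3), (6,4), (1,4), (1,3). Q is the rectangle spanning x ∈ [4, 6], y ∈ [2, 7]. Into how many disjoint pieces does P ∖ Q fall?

1

P ∖ Q is a single connected region.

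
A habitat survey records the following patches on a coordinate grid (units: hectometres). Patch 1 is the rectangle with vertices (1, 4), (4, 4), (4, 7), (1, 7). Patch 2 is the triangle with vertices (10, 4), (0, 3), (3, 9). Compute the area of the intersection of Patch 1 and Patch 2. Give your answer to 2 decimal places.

The intersection is the polygon with vertices (4,7), (4,4), (1,4), (1,5), (2,7).
By the shoelace formula its area is 8.00.

8.00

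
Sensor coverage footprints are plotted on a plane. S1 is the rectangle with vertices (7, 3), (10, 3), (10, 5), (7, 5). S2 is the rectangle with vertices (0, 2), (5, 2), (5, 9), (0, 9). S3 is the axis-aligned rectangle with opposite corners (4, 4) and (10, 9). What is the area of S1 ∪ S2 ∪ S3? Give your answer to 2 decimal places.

63.00

By inclusion–exclusion:
Individual areas: |S1| = 6, |S2| = 35, |S3| = 30.
|S1∩S2| = 0 (no overlap).
|S1∩S3|: x∈[7,10], y∈[4,5] → 3·1 = 3.
|S2∩S3|: x∈[4,5], y∈[4,9] → 1·5 = 5.
|S1∩S2∩S3| = 0.
|S1 ∪ S2 ∪ S3| = 71 − 8 + 0 = 63.00.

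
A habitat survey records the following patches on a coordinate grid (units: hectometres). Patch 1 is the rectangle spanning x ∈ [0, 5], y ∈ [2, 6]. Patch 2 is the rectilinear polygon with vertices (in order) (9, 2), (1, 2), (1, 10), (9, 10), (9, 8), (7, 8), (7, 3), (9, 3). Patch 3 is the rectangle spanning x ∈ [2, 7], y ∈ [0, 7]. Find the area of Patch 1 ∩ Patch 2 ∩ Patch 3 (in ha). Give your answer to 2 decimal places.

The intersection is the polygon with vertices (5,2), (2,2), (2,6), (5,6).
By the shoelace formula its area is 12.00.

12.00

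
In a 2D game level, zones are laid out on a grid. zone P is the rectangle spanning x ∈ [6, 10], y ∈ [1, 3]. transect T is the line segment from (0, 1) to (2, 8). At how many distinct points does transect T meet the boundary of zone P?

The segment lies entirely outside zone P and never meets its boundary.

0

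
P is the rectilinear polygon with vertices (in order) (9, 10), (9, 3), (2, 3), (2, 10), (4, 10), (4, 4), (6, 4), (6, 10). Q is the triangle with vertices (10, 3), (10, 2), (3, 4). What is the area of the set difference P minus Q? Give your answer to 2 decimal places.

|P| = 37, |P∩Q| = 1.6786.
|P ∖ Q| = |P| − |P∩Q| = 37 − 1.6786 = 35.32.

35.32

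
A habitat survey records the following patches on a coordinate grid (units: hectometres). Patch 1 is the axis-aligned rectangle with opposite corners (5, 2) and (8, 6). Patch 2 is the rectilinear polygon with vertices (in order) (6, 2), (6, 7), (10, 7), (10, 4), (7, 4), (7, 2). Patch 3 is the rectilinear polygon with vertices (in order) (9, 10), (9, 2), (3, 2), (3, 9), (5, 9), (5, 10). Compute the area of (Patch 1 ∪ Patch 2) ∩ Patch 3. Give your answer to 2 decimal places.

|Patch 1 ∪ Patch 2| = 20.
|(Patch 1 ∪ Patch 2) ∩ Patch 3| = 17.00.

17.00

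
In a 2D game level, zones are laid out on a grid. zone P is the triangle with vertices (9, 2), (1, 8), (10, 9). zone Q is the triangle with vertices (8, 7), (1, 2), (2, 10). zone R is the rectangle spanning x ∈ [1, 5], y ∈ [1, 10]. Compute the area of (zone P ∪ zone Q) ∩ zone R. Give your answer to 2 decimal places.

20.26

The region (zone P ∪ zone Q) ∩ zone R is the polygon with vertices (1,2), (1.686,7.486), (1,8), (1.761,8.085), (2,10), (5,8.5), (5,4.857).
By the shoelace formula its area is 20.26.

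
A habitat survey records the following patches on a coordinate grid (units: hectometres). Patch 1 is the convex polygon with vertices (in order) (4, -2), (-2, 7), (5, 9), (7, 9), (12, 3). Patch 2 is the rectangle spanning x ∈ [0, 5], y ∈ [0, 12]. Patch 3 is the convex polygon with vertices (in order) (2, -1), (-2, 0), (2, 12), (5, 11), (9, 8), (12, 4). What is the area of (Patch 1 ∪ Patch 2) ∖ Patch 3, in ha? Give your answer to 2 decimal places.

|Patch 1 ∪ Patch 2| = 108.9048.
|(Patch 1 ∪ Patch 2) ∩ Patch 3| = 85.5719.
|(Patch 1 ∪ Patch 2) ∖ Patch 3| = 108.9048 − 85.5719 = 23.33.

23.33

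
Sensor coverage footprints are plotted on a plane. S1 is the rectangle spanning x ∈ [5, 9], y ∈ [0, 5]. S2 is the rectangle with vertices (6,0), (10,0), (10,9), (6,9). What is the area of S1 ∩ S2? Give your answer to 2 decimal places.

|S1∩S2|: x∈[6,9], y∈[0,5] → 3·5 = 15.

15.00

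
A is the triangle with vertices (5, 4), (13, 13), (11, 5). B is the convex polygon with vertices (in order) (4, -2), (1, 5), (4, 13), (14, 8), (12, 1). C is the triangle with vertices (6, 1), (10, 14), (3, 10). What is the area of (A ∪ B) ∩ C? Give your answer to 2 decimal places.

The region (A ∪ B) ∩ C is the polygon with vertices (8.933,10.533), (6,1), (3,10), (6.267,11.867).
By the shoelace formula its area is 32.17.

32.17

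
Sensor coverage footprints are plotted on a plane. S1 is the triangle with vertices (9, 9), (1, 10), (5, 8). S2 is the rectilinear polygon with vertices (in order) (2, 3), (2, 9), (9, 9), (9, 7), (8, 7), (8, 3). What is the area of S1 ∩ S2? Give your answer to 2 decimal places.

The intersection is the polygon with vertices (5,8), (3,9), (9,9).
By the shoelace formula its area is 3.00.

3.00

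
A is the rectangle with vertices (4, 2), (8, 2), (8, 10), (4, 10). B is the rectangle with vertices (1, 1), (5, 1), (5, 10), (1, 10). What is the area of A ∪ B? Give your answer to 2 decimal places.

By inclusion–exclusion:
Individual areas: |A| = 32, |B| = 36.
|A∩B|: x∈[4,5], y∈[2,10] → 1·8 = 8.
|A ∪ B| = 68 − 8 = 60.00.

60.00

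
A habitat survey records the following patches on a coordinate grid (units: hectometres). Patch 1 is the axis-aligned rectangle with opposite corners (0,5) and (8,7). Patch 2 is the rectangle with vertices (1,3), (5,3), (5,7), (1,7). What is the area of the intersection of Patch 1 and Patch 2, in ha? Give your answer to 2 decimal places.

8.00

|Patch 1∩Patch 2|: x∈[1,5], y∈[5,7] → 4·2 = 8.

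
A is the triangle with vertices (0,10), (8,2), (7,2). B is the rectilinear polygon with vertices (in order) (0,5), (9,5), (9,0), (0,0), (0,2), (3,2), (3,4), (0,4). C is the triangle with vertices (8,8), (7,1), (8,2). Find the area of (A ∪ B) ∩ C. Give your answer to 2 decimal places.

The region (A ∪ B) ∩ C is the polygon with vertices (8,5), (8,2), (7,1), (7.571,5).
By the shoelace formula its area is 2.36.

2.36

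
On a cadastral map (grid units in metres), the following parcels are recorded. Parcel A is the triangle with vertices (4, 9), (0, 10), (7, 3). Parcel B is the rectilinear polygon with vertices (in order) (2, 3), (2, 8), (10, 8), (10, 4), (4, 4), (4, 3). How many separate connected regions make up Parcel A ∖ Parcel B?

Parcel A ∖ Parcel B splits into 2 disjoint pieces (area 4.25, area 0.25).

2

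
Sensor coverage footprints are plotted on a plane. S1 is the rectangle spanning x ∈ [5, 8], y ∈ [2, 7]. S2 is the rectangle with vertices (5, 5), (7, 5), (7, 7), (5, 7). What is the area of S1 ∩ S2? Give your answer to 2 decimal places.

4.00

|S1∩S2|: x∈[5,7], y∈[5,7] → 2·2 = 4.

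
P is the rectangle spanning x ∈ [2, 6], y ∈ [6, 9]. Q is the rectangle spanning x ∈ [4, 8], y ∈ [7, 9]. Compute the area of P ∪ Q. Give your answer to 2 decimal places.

16.00

By inclusion–exclusion:
Individual areas: |P| = 12, |Q| = 8.
|P∩Q|: x∈[4,6], y∈[7,9] → 2·2 = 4.
|P ∪ Q| = 20 − 4 = 16.00.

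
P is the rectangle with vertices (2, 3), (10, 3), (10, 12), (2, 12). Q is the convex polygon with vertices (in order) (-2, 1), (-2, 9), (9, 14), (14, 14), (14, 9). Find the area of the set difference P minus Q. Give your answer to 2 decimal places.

17.54

|P| = 72, |P∩Q| = 54.4636.
|P ∖ Q| = |P| − |P∩Q| = 72 − 54.4636 = 17.54.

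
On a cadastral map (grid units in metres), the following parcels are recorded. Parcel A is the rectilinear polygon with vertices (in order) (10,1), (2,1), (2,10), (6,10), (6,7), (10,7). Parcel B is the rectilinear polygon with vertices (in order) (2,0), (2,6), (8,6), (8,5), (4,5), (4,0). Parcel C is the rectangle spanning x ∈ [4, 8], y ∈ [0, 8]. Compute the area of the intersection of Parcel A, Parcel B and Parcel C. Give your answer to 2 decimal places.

4.00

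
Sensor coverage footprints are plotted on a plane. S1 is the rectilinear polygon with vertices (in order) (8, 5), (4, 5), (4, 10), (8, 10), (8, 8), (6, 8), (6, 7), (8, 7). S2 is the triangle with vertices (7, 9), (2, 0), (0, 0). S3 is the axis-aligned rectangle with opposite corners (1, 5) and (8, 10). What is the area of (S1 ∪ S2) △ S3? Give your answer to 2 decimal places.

24.07

|S1 ∪ S2| = 25.3762.
|(S1 ∪ S2) ∩ S3| = 18.154.
|(S1 ∪ S2) △ S3| = 25.3762 + 35 − 36.3079 = 24.07.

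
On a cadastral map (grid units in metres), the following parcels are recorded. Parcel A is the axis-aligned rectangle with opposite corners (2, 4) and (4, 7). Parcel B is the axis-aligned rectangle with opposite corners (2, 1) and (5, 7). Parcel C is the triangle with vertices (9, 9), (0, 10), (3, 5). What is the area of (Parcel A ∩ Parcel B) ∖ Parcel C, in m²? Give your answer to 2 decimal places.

|Parcel A ∩ Parcel B| = 6.
|(Parcel A ∩ Parcel B) ∩ Parcel C| = 2.8333.
|(Parcel A ∩ Parcel B) ∖ Parcel C| = 6 − 2.8333 = 3.17.

3.17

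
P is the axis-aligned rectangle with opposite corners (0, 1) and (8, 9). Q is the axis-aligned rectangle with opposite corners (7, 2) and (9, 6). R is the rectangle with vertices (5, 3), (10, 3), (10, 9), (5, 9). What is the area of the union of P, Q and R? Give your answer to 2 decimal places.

77.00

By inclusion–exclusion:
Individual areas: |P| = 64, |Q| = 8, |R| = 30.
|P∩Q|: x∈[7,8], y∈[2,6] → 1·4 = 4.
|P∩R|: x∈[5,8], y∈[3,9] → 3·6 = 18.
|Q∩R|: x∈[7,9], y∈[3,6] → 2·3 = 6.
|P∩Q∩R| = 3.
|P ∪ Q ∪ R| = 102 − 28 + 3 = 77.00.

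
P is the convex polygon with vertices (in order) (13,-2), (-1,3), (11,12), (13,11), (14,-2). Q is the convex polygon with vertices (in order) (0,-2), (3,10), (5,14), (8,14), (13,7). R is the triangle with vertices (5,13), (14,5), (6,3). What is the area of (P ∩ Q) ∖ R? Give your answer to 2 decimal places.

|P ∩ Q| = 56.9163.
|(P ∩ Q) ∩ R| = 27.2763.
|(P ∩ Q) ∖ R| = 56.9163 − 27.2763 = 29.64.

29.64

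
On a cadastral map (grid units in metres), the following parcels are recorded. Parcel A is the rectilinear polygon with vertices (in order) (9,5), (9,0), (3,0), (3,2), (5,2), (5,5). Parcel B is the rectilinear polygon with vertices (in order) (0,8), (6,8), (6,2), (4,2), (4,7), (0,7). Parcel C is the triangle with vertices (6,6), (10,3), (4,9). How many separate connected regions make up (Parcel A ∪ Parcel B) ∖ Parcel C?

(Parcel A ∪ Parcel B) ∖ Parcel C splits into 3 disjoint pieces (area 34.625, area 0.5, area 0.5).

3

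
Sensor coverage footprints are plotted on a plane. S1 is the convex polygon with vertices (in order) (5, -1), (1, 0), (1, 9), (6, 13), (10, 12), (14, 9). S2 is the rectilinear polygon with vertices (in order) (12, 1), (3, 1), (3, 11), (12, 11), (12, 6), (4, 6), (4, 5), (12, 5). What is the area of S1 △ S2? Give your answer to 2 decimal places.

59.28

|S1| = 113, |S2| = 82, |S1∩S2| = 67.8611.
|S1 △ S2| = |S1| + |S2| − 2·|S1∩S2| = 113 + 82 − 135.7222 = 59.28.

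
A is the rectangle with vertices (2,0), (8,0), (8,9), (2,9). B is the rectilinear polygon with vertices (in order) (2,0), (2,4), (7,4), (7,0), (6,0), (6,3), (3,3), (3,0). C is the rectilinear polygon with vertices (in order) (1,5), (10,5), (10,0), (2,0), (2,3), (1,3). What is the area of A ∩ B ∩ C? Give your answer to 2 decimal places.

11.00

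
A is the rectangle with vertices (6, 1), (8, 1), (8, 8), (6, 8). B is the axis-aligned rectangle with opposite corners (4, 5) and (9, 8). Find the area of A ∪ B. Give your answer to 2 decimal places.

By inclusion–exclusion:
Individual areas: |A| = 14, |B| = 15.
|A∩B|: x∈[6,8], y∈[5,8] → 2·3 = 6.
|A ∪ B| = 29 − 6 = 23.00.

23.00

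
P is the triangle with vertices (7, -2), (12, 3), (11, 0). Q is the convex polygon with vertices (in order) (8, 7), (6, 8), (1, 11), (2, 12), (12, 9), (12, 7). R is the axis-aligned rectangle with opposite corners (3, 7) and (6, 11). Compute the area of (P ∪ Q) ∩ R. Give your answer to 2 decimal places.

6.23

The region (P ∪ Q) ∩ R is the polygon with vertices (3,9.8), (3,11), (5.333,11), (6,10.8), (6,8).
By the shoelace formula its area is 6.23.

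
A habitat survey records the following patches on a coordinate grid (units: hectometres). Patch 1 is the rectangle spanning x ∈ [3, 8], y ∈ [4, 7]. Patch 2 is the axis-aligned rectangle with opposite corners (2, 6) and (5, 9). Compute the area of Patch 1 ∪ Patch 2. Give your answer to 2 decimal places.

22.00

By inclusion–exclusion:
Individual areas: |Patch 1| = 15, |Patch 2| = 9.
|Patch 1∩Patch 2|: x∈[3,5], y∈[6,7] → 2·1 = 2.
|Patch 1 ∪ Patch 2| = 24 − 2 = 22.00.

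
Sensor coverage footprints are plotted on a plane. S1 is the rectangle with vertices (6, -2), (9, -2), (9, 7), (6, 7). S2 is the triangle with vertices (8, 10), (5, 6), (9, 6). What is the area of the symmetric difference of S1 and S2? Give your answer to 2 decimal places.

|S1| = 27, |S2| = 8, |S1∩S2| = 2.875.
|S1 △ S2| = |S1| + |S2| − 2·|S1∩S2| = 27 + 8 − 5.75 = 29.25.

29.25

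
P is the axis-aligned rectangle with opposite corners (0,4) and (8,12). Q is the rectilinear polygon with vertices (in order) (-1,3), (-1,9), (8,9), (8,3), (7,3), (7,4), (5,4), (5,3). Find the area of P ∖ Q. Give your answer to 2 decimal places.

24.00

|P| = 64, |P∩Q| = 40.
|P ∖ Q| = |P| − |P∩Q| = 64 − 40 = 24.00.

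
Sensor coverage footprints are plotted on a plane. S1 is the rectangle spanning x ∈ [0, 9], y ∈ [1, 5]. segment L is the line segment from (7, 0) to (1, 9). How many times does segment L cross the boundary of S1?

The segment meets the boundary at (6.333,1), (3.667,5).

2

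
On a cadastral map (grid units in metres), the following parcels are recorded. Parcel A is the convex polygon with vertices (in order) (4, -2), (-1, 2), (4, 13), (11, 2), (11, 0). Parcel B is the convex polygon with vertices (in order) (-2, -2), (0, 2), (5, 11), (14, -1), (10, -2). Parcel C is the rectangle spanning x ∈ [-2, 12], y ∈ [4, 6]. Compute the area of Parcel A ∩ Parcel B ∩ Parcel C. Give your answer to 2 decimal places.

14.85

The intersection is the polygon with vertices (2.222,6), (8.454,6), (9.727,4), (1.111,4).
By the shoelace formula its area is 14.85.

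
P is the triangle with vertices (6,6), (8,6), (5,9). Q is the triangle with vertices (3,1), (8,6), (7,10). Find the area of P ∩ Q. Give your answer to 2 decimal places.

The intersection is the polygon with vertices (6,6), (5.667,7), (6.077,7.923), (8,6).
By the shoelace formula its area is 2.28.

2.28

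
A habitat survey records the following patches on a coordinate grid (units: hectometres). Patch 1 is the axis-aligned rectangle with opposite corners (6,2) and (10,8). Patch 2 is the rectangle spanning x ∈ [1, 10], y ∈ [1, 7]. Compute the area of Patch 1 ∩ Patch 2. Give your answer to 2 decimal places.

|Patch 1∩Patch 2|: x∈[6,10], y∈[2,7] → 4·5 = 20.

20.00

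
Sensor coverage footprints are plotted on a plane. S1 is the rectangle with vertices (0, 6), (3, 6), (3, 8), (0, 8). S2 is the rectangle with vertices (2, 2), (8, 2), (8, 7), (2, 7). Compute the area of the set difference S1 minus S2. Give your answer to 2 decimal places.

|S1∩S2|: x∈[2,3], y∈[6,7] → 1·1 = 1.
|S1| = 6.
|S1 ∖ S2| = |S1| − |S1∩S2| = 6 − 1 = 5.00.

5.00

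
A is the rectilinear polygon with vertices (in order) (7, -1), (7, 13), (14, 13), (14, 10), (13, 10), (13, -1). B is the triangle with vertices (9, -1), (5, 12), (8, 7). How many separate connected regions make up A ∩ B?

A ∩ B is a single connected region.

1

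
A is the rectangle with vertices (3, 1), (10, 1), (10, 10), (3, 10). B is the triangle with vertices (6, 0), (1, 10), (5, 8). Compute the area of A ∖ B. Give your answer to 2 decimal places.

|A| = 63, |A∩B| = 11.8125.
|A ∖ B| = |A| − |A∩B| = 63 − 11.8125 = 51.19.

51.19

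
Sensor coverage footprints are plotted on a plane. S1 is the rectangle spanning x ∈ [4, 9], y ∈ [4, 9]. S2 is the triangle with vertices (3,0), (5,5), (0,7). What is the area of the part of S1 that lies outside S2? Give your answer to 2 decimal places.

24.00

|S1| = 25, |S1∩S2| = 1.
|S1 ∖ S2| = |S1| − |S1∩S2| = 25 − 1 = 24.00.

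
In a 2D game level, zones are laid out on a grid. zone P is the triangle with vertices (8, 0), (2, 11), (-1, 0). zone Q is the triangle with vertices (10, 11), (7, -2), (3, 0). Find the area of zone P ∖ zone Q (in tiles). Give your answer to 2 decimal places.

|zone P| = 49.5, |zone P∩zone Q| = 10.3902.
|zone P ∖ zone Q| = |zone P| − |zone P∩zone Q| = 49.5 − 10.3902 = 39.11.

39.11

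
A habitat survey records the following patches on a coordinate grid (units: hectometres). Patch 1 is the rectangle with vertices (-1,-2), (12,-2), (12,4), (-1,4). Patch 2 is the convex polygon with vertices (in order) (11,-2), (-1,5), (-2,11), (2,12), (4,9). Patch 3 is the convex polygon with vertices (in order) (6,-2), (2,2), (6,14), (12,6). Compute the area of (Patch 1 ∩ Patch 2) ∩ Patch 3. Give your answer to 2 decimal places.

14.53

The region (Patch 1 ∩ Patch 2) ∩ Patch 3 is the polygon with vertices (8.705,1.607), (7.522,0.029), (2.349,3.046), (2.667,4), (7.182,4).
By the shoelace formula its area is 14.53.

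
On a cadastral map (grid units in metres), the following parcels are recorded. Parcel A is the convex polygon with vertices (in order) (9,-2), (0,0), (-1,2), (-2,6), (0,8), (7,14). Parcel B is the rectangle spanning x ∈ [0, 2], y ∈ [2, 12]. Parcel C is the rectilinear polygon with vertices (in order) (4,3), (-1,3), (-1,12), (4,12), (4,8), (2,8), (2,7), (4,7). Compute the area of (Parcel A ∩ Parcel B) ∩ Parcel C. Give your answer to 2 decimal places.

11.71

The region (Parcel A ∩ Parcel B) ∩ Parcel C is the polygon with vertices (2,8), (2,7), (2,3), (0,3), (0,8), (2,9.714).
By the shoelace formula its area is 11.71.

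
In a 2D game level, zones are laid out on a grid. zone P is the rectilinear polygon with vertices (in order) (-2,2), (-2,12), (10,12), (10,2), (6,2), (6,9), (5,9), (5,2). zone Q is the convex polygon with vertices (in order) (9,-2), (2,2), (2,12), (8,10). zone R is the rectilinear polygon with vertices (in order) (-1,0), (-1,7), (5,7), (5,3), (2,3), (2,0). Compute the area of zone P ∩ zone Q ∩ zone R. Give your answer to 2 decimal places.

12.00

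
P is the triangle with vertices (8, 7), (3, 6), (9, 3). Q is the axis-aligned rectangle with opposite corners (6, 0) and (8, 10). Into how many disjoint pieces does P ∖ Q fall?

P ∖ Q splits into 2 disjoint pieces (area 3.15, area 1.75).

2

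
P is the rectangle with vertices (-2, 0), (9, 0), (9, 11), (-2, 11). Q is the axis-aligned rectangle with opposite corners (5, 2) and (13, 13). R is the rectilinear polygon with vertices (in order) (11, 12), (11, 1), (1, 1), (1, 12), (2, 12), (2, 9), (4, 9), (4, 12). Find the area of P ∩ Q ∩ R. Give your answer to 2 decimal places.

The intersection is the polygon with vertices (9,2), (5,2), (5,11), (9,11).
By the shoelace formula its area is 36.00.

36.00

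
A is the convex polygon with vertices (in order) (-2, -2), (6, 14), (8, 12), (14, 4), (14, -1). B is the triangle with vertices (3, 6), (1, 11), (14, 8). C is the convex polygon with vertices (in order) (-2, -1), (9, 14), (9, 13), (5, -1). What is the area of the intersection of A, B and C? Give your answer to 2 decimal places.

The intersection is the polygon with vertices (7.969,9.392), (7.219,6.767), (3.154,6.028), (5.96,9.855).
By the shoelace formula its area is 9.55.

9.55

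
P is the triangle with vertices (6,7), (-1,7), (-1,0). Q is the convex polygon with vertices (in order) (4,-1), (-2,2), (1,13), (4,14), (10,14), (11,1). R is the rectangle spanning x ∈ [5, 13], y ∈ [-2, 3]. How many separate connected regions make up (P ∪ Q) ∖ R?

(P ∪ Q) ∖ R is a single connected region.

1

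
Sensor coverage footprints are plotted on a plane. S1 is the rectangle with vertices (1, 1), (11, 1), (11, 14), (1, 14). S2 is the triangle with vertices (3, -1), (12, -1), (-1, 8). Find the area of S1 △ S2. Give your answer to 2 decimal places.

|S1| = 130, |S2| = 40.5, |S1∩S2| = 21.3846.
|S1 △ S2| = |S1| + |S2| − 2·|S1∩S2| = 130 + 40.5 − 42.7692 = 127.73.

127.73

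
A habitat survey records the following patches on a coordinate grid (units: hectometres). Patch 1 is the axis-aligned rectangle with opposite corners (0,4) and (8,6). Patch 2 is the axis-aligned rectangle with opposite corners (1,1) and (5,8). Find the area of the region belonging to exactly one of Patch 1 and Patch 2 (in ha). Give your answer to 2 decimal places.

|Patch 1∩Patch 2|: x∈[1,5], y∈[4,6] → 4·2 = 8.
|Patch 1 △ Patch 2| = |Patch 1| + |Patch 2| − 2·|Patch 1∩Patch 2| = 16 + 28 − 16 = 28.00.

28.00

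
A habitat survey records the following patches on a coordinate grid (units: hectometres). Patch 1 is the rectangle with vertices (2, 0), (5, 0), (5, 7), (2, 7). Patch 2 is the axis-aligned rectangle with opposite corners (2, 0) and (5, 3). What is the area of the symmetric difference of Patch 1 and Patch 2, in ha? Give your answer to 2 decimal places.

12.00

|Patch 1∩Patch 2|: x∈[2,5], y∈[0,3] → 3·3 = 9.
|Patch 1 △ Patch 2| = |Patch 1| + |Patch 2| − 2·|Patch 1∩Patch 2| = 21 + 9 − 18 = 12.00.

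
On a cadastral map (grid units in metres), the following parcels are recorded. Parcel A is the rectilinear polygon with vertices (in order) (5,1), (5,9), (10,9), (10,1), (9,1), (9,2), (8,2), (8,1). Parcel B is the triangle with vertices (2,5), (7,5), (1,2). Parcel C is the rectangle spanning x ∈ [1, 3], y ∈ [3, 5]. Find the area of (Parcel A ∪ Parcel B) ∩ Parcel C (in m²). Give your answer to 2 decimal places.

The region (Parcel A ∪ Parcel B) ∩ Parcel C is the polygon with vertices (2,5), (3,5), (3,3), (1.333,3).
By the shoelace formula its area is 2.67.

2.67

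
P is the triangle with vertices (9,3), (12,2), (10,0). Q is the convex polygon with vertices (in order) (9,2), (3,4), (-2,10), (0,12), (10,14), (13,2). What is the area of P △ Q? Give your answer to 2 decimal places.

|P| = 4, |Q| = 115, |P∩Q| = 1.3333.
|P △ Q| = |P| + |Q| − 2·|P∩Q| = 4 + 115 − 2.6667 = 116.33.

116.33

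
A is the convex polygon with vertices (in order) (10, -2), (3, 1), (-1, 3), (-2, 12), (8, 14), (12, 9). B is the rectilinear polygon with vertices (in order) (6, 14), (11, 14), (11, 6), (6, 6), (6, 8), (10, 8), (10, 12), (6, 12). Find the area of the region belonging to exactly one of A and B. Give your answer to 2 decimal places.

|A| = 157, |B| = 24, |A∩B| = 18.075.
|A △ B| = |A| + |B| − 2·|A∩B| = 157 + 24 − 36.15 = 144.85.

144.85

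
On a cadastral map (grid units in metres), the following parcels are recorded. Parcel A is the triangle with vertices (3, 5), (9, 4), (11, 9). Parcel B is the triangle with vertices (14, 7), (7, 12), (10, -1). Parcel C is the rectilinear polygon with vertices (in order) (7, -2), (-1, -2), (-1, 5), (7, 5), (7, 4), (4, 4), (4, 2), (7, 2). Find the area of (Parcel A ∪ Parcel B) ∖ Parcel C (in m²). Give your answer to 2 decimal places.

|Parcel A ∪ Parcel B| = 47.8005.
|(Parcel A ∪ Parcel B) ∩ Parcel C| = 1.3333.
|(Parcel A ∪ Parcel B) ∖ Parcel C| = 47.8005 − 1.3333 = 46.47.

46.47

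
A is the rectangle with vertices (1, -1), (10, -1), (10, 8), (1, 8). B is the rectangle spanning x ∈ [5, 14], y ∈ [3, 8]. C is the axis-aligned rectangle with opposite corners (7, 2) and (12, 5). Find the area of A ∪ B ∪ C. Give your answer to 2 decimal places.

103.00

By inclusion–exclusion:
Individual areas: |A| = 81, |B| = 45, |C| = 15.
|A∩B|: x∈[5,10], y∈[3,8] → 5·5 = 25.
|A∩C|: x∈[7,10], y∈[2,5] → 3·3 = 9.
|B∩C|: x∈[7,12], y∈[3,5] → 5·2 = 10.
|A∩B∩C| = 6.
|A ∪ B ∪ C| = 141 − 44 + 6 = 103.00.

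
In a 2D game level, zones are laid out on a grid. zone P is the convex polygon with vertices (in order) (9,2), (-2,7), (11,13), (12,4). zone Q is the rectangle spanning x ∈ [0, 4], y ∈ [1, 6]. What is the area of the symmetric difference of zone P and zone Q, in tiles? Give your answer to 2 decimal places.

|zone P| = 80, |zone Q| = 20, |zone P∩zone Q| = 3.2818.
|zone P △ zone Q| = |zone P| + |zone Q| − 2·|zone P∩zone Q| = 80 + 20 − 6.5636 = 93.44.

93.44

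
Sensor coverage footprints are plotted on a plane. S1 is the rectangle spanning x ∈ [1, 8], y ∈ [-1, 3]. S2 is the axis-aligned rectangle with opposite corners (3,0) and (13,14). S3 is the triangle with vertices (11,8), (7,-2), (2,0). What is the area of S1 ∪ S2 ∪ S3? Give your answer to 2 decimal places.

By inclusion–exclusion:
Individual areas: |S1| = 28, |S2| = 140, |S3| = 29.
|S1∩S2|: x∈[3,8], y∈[0,3] → 5·3 = 15.
|S1∩S3| = 17.2375.
|S2∩S3| = 22.7556.
|S1∩S2∩S3| = 12.4431.
|S1 ∪ S2 ∪ S3| = 197 − 54.9931 + 12.4431 = 154.45.

154.45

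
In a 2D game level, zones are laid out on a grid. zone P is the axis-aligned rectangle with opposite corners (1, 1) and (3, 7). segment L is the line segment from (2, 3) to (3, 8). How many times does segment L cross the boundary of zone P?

1

The segment meets the boundary at (2.8,7).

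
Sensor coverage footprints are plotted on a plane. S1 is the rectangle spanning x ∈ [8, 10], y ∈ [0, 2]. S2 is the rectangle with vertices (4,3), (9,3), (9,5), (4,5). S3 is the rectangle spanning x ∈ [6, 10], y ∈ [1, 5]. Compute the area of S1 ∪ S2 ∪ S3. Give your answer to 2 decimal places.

By inclusion–exclusion:
Individual areas: |S1| = 4, |S2| = 10, |S3| = 16.
|S1∩S2| = 0 (no overlap).
|S1∩S3|: x∈[8,10], y∈[1,2] → 2·1 = 2.
|S2∩S3|: x∈[6,9], y∈[3,5] → 3·2 = 6.
|S1∩S2∩S3| = 0.
|S1 ∪ S2 ∪ S3| = 30 − 8 + 0 = 22.00.

22.00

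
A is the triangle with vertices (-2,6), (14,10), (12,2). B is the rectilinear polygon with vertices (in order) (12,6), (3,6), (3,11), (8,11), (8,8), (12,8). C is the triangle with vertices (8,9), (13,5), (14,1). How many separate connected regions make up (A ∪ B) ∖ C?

2

(A ∪ B) ∖ C splits into 2 disjoint pieces (area 57.6398, area 12.5149).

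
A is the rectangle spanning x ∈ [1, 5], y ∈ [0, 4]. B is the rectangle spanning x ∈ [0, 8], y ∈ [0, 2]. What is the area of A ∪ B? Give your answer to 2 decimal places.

24.00

By inclusion–exclusion:
Individual areas: |A| = 16, |B| = 16.
|A∩B|: x∈[1,5], y∈[0,2] → 4·2 = 8.
|A ∪ B| = 32 − 8 = 24.00.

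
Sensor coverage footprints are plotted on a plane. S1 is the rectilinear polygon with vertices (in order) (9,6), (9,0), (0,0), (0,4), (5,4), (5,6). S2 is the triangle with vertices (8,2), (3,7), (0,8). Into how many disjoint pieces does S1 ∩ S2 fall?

1

S1 ∩ S2 is a single connected region.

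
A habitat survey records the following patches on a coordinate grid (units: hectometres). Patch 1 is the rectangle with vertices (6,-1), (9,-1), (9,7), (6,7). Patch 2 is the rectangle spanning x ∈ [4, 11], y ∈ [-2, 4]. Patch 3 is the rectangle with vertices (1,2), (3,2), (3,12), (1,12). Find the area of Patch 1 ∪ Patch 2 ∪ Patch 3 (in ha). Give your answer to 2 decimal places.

By inclusion–exclusion:
Individual areas: |Patch 1| = 24, |Patch 2| = 42, |Patch 3| = 20.
|Patch 1∩Patch 2|: x∈[6,9], y∈[-1,4] → 3·5 = 15.
|Patch 1∩Patch 3| = 0 (no overlap).
|Patch 2∩Patch 3| = 0 (no overlap).
|Patch 1∩Patch 2∩Patch 3| = 0.
|Patch 1 ∪ Patch 2 ∪ Patch 3| = 86 − 15 + 0 = 71.00.

71.00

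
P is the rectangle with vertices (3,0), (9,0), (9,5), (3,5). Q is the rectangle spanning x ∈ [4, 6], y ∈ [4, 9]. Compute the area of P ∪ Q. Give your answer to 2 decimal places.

By inclusion–exclusion:
Individual areas: |P| = 30, |Q| = 10.
|P∩Q|: x∈[4,6], y∈[4,5] → 2·1 = 2.
|P ∪ Q| = 40 − 2 = 38.00.

38.00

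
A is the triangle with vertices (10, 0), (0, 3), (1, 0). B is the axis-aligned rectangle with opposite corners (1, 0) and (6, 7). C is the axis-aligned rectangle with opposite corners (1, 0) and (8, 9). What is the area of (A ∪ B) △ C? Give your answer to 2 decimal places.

|A ∪ B| = 38.75.
|(A ∪ B) ∩ C| = 36.8.
|(A ∪ B) △ C| = 38.75 + 63 − 73.6 = 28.15.

28.15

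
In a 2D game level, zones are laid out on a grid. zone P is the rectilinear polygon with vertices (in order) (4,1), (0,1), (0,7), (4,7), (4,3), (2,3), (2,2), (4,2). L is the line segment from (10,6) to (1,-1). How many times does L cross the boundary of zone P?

2

The segment meets the boundary at (3.571,1), (4,1.333).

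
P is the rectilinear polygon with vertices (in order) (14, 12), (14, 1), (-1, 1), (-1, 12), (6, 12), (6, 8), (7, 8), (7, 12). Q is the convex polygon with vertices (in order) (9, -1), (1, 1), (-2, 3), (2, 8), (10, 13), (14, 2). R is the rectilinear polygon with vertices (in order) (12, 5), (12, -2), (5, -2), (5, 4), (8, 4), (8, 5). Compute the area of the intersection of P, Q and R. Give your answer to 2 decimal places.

The intersection is the polygon with vertices (5,1), (5,4), (8,4), (8,5), (12,5), (12,1).
By the shoelace formula its area is 25.00.

25.00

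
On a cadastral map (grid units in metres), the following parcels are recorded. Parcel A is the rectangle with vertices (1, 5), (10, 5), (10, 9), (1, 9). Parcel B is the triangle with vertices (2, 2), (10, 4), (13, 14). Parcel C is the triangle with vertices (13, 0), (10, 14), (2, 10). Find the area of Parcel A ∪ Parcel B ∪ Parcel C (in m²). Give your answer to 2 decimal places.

93.70

By inclusion–exclusion:
Individual areas: |Parcel A| = 36, |Parcel B| = 37, |Parcel C| = 62.
|Parcel A∩Parcel B| = 13.6667.
|Parcel A∩Parcel C| = 18.8.
|Parcel B∩Parcel C| = 20.6211.
|Parcel A∩Parcel B∩Parcel C| = 11.7917.
|Parcel A ∪ Parcel B ∪ Parcel C| = 135 − 53.0878 + 11.7917 = 93.70.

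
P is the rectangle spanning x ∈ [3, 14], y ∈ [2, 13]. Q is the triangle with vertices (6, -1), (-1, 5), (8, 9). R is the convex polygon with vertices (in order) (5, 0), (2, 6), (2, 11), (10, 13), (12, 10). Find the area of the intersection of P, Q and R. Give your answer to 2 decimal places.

23.50

The intersection is the polygon with vertices (3,6.778), (8,9), (6.68,2.4), (6.4,2), (4,2), (3,4).
By the shoelace formula its area is 23.50.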